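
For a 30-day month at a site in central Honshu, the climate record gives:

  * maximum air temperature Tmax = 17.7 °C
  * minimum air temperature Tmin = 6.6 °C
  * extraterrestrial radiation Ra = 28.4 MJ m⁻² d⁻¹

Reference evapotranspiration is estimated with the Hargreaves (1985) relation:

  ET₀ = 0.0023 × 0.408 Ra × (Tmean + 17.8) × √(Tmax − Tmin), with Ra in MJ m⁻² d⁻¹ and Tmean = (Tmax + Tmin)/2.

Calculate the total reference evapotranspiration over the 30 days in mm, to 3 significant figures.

Tmean = (17.7 + 6.6)/2 = 12.15 °C
0.408 Ra = 0.408 × 28.4 = 11.5872 mm/d equivalent
ET₀ = 0.0023 × 11.5872 × (12.15 + 17.8) × √11.1 = 0.0023 × 11.5872 × 29.95 × 3.3317 = 2.6593 mm/d
Over 30 days: 2.6593 × 30 = 79.779 mm

79.8 mm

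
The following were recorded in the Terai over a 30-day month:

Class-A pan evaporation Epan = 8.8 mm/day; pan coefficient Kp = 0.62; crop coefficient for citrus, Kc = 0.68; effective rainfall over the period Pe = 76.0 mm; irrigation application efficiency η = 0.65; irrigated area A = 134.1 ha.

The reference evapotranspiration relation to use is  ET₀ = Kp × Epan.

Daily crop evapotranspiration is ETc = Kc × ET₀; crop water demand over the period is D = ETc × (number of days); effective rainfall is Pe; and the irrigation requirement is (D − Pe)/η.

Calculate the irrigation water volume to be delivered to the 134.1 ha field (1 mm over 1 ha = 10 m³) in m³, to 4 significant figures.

72830 m³

ET₀ = 0.62 × 8.8 = 5.4560 mm/d
ETc = Kc × ET₀ = 0.68 × 5.4560 = 3.7101 mm/d
Crop demand D = ETc × 30 d = 3.7101 × 30 = 111.303 mm
D − Pe = 111.303 − 76.0 = 35.303 mm
Gross irrigation = 35.303 / 0.65 = 54.312 mm
Volume = 54.312 mm × 134.1 ha × 10 = 72832.4 m³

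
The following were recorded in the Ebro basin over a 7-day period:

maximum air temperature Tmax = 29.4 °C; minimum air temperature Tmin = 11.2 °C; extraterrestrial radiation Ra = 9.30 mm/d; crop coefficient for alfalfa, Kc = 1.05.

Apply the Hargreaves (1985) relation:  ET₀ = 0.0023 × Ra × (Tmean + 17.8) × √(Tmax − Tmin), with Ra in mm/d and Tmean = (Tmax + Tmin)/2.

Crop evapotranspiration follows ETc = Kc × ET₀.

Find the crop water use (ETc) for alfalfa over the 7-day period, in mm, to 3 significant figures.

Tmean = (29.4 + 11.2)/2 = 20.30 °C
ET₀ = 0.0023 × 9.30 × (20.30 + 17.8) × √18.2 = 0.0023 × 9.30 × 38.10 × 4.2661 = 3.4767 mm/d
ETc = Kc × ET₀ = 1.05 × 3.4767 = 3.6505 mm/d
Over 7 days: 3.6505 × 7 = 25.554 mm

25.6 mm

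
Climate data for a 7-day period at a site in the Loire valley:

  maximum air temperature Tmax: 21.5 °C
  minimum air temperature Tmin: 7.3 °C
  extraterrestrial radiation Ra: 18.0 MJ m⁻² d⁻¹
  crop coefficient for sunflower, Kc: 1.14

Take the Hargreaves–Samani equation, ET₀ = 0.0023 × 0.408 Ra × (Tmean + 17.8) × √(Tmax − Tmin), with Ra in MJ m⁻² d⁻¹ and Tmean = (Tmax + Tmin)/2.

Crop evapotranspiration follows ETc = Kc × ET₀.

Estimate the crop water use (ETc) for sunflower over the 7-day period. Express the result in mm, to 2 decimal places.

Tmean = (21.5 + 7.3)/2 = 14.40 °C
0.408 Ra = 0.408 × 18.0 = 7.3440 mm/d equivalent
ET₀ = 0.0023 × 7.3440 × (14.40 + 17.8) × √14.2 = 0.0023 × 7.3440 × 32.20 × 3.7683 = 2.0496 mm/d
ETc = Kc × ET₀ = 1.14 × 2.0496 = 2.3365 mm/d
Over 7 days: 2.3365 × 7 = 16.356 mm

16.36 mm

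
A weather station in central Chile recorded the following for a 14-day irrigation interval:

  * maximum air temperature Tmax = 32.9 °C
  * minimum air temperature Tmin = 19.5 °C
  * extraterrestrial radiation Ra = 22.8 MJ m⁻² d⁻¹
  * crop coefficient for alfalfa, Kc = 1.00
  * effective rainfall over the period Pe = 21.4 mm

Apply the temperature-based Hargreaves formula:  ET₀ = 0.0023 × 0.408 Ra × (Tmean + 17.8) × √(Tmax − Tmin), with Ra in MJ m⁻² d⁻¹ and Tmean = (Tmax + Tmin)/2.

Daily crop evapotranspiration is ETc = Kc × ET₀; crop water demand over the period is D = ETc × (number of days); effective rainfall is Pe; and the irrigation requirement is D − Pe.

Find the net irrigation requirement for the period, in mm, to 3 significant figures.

Tmean = (32.9 + 19.5)/2 = 26.20 °C
0.408 Ra = 0.408 × 22.8 = 9.3024 mm/d equivalent
ET₀ = 0.0023 × 9.3024 × (26.20 + 17.8) × √13.4 = 0.0023 × 9.3024 × 44.00 × 3.6606 = 3.4461 mm/d
ETc = Kc × ET₀ = 1.00 × 3.4461 = 3.4461 mm/d
Crop demand D = ETc × 14 d = 3.4461 × 14 = 48.245 mm
D − Pe = 48.245 − 21.4 = 26.845 mm

26.8 mm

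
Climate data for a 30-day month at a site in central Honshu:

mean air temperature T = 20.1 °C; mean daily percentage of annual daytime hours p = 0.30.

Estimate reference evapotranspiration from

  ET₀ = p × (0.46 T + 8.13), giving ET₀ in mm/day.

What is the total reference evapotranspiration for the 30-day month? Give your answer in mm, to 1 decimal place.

ET₀ = 0.30 × (0.46 × 20.1 + 8.13) = 0.30 × 17.376 = 5.2128 mm/d
Monthly total = 5.2128 × 30 = 156.384 mm

156.4 mm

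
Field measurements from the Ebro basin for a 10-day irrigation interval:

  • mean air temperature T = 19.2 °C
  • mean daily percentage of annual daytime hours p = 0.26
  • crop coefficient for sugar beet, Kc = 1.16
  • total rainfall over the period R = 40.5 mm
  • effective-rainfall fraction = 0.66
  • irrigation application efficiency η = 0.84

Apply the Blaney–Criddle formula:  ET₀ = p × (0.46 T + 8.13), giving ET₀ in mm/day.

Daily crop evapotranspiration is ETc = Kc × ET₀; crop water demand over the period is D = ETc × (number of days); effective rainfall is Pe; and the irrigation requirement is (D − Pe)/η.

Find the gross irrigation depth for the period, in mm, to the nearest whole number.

ET₀ = 0.26 × (0.46 × 19.2 + 8.13) = 0.26 × 16.962 = 4.4101 mm/d
ETc = Kc × ET₀ = 1.16 × 4.4101 = 5.1157 mm/d
Crop demand D = ETc × 10 d = 5.1157 × 10 = 51.157 mm
Pe = 0.66 × 40.5 = 26.730 mm
D − Pe = 51.157 − 26.730 = 24.427 mm
Gross irrigation = 24.427 / 0.84 = 29.080 mm

29 mm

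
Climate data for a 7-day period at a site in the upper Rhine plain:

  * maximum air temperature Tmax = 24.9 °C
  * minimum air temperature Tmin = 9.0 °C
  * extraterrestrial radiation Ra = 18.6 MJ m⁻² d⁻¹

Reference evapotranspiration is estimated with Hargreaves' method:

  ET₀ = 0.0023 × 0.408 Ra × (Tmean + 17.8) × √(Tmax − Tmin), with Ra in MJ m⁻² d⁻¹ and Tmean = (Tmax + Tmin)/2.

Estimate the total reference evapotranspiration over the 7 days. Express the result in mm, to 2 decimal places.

16.93 mm

Tmean = (24.9 + 9.0)/2 = 16.95 °C
0.408 Ra = 0.408 × 18.6 = 7.5888 mm/d equivalent
ET₀ = 0.0023 × 7.5888 × (16.95 + 17.8) × √15.9 = 0.0023 × 7.5888 × 34.75 × 3.9875 = 2.4186 mm/d
Over 7 days: 2.4186 × 7 = 16.930 mm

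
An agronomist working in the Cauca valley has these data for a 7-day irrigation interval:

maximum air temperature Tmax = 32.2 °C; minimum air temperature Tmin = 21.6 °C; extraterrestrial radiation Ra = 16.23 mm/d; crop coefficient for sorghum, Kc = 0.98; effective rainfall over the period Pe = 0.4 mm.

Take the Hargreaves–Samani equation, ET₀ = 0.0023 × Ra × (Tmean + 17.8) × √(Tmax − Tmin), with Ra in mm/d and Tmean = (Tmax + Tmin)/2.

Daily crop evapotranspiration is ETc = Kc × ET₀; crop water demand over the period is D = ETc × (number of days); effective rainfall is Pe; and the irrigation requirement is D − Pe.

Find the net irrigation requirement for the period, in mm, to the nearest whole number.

Tmean = (32.2 + 21.6)/2 = 26.90 °C
ET₀ = 0.0023 × 16.23 × (26.90 + 17.8) × √10.6 = 0.0023 × 16.23 × 44.70 × 3.2558 = 5.4326 mm/d
ETc = Kc × ET₀ = 0.98 × 5.4326 = 5.3239 mm/d
Crop demand D = ETc × 7 d = 5.3239 × 7 = 37.267 mm
D − Pe = 37.267 − 0.4 = 36.867 mm

37 mm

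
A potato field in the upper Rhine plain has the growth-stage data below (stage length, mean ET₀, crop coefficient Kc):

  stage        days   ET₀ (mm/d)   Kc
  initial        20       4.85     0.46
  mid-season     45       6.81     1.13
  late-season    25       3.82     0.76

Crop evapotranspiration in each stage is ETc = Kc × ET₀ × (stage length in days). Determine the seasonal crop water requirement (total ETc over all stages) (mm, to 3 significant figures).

initial: 0.46 × 4.85 × 20 = 44.62 mm
mid-season: 1.13 × 6.81 × 45 = 346.29 mm
late-season: 0.76 × 3.82 × 25 = 72.58 mm
Seasonal total = 463.49 mm

463 mm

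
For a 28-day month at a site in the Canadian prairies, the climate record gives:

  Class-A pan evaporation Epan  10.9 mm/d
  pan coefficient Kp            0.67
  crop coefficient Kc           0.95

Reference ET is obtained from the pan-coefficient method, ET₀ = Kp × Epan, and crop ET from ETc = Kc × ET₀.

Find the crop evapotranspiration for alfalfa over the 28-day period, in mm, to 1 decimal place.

ET₀ = 0.67 × 10.9 = 7.3030 mm/d
ETc = Kc × ET₀ = 0.95 × 7.3030 = 6.9379 mm/d
Over 28 days: 6.9379 × 28 = 194.261 mm

194.3 mm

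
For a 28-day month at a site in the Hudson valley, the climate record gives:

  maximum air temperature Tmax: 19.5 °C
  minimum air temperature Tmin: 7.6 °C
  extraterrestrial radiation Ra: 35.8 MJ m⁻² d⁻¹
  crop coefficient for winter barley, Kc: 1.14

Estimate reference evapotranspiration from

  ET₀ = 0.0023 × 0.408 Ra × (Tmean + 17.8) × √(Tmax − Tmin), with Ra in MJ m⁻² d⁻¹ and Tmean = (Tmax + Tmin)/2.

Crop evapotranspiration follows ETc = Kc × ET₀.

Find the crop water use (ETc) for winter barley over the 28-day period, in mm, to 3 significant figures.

116 mm

Tmean = (19.5 + 7.6)/2 = 13.55 °C
0.408 Ra = 0.408 × 35.8 = 14.6064 mm/d equivalent
ET₀ = 0.0023 × 14.6064 × (13.55 + 17.8) × √11.9 = 0.0023 × 14.6064 × 31.35 × 3.4496 = 3.6331 mm/d
ETc = Kc × ET₀ = 1.14 × 3.6331 = 4.1417 mm/d
Over 28 days: 4.1417 × 28 = 115.968 mm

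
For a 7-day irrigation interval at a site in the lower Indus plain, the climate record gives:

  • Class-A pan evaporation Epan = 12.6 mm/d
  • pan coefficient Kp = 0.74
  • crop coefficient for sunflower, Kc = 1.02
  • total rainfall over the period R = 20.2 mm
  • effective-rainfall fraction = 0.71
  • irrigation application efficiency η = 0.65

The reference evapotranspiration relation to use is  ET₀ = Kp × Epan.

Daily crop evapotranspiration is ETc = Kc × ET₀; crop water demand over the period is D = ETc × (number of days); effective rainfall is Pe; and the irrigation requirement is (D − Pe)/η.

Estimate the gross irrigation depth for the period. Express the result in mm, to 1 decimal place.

ET₀ = 0.74 × 12.6 = 9.3240 mm/d
ETc = Kc × ET₀ = 1.02 × 9.3240 = 9.5105 mm/d
Crop demand D = ETc × 7 d = 9.5105 × 7 = 66.574 mm
Pe = 0.71 × 20.2 = 14.342 mm
D − Pe = 66.574 − 14.342 = 52.232 mm
Gross irrigation = 52.232 / 0.65 = 80.357 mm

80.4 mm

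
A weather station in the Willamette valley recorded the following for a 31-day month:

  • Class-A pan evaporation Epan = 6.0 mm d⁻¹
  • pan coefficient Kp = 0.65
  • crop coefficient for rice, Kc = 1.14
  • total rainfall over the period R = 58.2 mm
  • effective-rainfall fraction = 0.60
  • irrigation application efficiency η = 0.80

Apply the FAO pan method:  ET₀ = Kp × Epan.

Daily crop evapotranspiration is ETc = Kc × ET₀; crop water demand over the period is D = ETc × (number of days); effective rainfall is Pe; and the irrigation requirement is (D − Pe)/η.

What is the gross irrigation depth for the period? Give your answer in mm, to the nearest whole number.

ET₀ = 0.65 × 6.0 = 3.9000 mm/d
ETc = Kc × ET₀ = 1.14 × 3.9000 = 4.4460 mm/d
Crop demand D = ETc × 31 d = 4.4460 × 31 = 137.826 mm
Pe = 0.60 × 58.2 = 34.920 mm
D − Pe = 137.826 − 34.920 = 102.906 mm
Gross irrigation = 102.906 / 0.80 = 128.633 mm

129 mm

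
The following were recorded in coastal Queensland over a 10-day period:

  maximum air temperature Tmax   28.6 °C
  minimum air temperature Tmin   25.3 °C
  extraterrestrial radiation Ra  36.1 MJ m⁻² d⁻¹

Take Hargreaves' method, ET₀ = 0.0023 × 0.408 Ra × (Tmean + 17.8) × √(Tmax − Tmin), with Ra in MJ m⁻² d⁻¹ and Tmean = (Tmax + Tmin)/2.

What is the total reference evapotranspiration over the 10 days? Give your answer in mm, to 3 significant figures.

Tmean = (28.6 + 25.3)/2 = 26.95 °C
0.408 Ra = 0.408 × 36.1 = 14.7288 mm/d equivalent
ET₀ = 0.0023 × 14.7288 × (26.95 + 17.8) × √3.3 = 0.0023 × 14.7288 × 44.75 × 1.8166 = 2.7539 mm/d
Over 10 days: 2.7539 × 10 = 27.539 mm

27.5 mm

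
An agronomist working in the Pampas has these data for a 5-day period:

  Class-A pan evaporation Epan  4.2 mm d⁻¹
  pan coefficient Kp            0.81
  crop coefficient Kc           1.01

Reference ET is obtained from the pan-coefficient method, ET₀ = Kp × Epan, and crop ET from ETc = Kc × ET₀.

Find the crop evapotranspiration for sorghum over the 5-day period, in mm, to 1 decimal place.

17.2 mm

ET₀ = 0.81 × 4.2 = 3.4020 mm/d
ETc = Kc × ET₀ = 1.01 × 3.4020 = 3.4360 mm/d
Over 5 days: 3.4360 × 5 = 17.180 mm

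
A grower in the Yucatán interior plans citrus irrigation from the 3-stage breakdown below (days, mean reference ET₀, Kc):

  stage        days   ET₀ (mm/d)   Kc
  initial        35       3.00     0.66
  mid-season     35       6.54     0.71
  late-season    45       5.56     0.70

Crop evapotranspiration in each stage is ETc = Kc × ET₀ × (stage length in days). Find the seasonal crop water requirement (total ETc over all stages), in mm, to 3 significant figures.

initial: 0.66 × 3.00 × 35 = 69.30 mm
mid-season: 0.71 × 6.54 × 35 = 162.52 mm
late-season: 0.70 × 5.56 × 45 = 175.14 mm
Seasonal total = 406.96 mm

407 mm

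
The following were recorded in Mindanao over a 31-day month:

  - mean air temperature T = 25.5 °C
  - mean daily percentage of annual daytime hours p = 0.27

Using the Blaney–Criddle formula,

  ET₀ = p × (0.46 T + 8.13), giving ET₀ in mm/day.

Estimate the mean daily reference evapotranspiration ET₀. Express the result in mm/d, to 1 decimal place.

ET₀ = 0.27 × (0.46 × 25.5 + 8.13) = 0.27 × 19.860 = 5.3622 mm/d

5.4 mm/d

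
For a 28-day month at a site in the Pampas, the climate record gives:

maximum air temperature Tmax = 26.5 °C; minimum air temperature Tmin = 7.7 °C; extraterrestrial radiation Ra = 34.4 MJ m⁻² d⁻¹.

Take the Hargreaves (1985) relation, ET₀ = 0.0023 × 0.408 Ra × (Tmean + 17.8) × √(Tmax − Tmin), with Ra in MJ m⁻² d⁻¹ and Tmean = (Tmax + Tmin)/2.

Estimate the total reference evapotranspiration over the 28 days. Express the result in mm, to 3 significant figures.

Tmean = (26.5 + 7.7)/2 = 17.10 °C
0.408 Ra = 0.408 × 34.4 = 14.0352 mm/d equivalent
ET₀ = 0.0023 × 14.0352 × (17.10 + 17.8) × √18.8 = 0.0023 × 14.0352 × 34.90 × 4.3359 = 4.8848 mm/d
Over 28 days: 4.8848 × 28 = 136.774 mm

137 mm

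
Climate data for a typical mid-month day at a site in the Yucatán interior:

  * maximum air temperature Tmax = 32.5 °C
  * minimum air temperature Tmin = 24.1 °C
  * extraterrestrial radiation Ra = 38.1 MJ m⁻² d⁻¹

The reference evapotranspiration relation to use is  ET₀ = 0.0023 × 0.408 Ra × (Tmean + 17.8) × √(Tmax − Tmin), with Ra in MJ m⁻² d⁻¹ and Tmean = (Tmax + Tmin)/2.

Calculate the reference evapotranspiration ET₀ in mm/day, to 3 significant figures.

Tmean = (32.5 + 24.1)/2 = 28.30 °C
0.408 Ra = 0.408 × 38.1 = 15.5448 mm/d equivalent
ET₀ = 0.0023 × 15.5448 × (28.30 + 17.8) × √8.4 = 0.0023 × 15.5448 × 46.10 × 2.8983 = 4.7770 mm/d

4.78 mm/day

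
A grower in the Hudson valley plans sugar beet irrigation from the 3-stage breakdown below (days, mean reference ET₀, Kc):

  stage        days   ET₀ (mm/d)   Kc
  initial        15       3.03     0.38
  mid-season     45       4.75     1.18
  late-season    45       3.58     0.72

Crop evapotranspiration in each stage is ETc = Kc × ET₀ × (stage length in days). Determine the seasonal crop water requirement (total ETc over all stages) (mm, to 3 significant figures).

385 mm

initial: 0.38 × 3.03 × 15 = 17.27 mm
mid-season: 1.18 × 4.75 × 45 = 252.23 mm
late-season: 0.72 × 3.58 × 45 = 115.99 mm
Seasonal total = 385.49 mm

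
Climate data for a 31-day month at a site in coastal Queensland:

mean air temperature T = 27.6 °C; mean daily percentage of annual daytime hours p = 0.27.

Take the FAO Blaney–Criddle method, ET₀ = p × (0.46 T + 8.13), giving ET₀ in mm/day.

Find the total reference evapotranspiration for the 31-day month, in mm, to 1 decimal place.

ET₀ = 0.27 × (0.46 × 27.6 + 8.13) = 0.27 × 20.826 = 5.6230 mm/d
Monthly total = 5.6230 × 31 = 174.313 mm

174.3 mm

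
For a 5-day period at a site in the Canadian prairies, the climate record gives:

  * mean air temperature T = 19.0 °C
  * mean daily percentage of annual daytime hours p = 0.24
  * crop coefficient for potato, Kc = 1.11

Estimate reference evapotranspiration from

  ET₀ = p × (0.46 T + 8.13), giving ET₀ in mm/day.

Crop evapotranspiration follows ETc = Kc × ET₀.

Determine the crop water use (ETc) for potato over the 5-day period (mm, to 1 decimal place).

22.5 mm

ET₀ = 0.24 × (0.46 × 19.0 + 8.13) = 0.24 × 16.870 = 4.0488 mm/d
ETc = Kc × ET₀ = 1.11 × 4.0488 = 4.4942 mm/d
Over 5 days: 4.4942 × 5 = 22.471 mm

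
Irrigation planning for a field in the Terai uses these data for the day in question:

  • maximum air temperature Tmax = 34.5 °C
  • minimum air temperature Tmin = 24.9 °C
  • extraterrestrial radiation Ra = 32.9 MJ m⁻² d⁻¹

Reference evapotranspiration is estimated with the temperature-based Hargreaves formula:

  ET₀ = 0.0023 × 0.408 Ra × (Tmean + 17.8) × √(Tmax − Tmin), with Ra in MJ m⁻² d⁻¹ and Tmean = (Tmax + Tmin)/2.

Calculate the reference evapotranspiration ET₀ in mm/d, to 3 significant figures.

Tmean = (34.5 + 24.9)/2 = 29.70 °C
0.408 Ra = 0.408 × 32.9 = 13.4232 mm/d equivalent
ET₀ = 0.0023 × 13.4232 × (29.70 + 17.8) × √9.6 = 0.0023 × 13.4232 × 47.50 × 3.0984 = 4.5438 mm/d

4.54 mm/d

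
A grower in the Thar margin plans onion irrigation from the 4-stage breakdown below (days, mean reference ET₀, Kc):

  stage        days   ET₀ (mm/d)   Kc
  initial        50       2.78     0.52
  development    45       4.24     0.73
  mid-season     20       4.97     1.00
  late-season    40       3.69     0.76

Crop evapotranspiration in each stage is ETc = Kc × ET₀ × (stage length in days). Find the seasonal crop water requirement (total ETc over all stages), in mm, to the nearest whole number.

initial: 0.52 × 2.78 × 50 = 72.28 mm
development: 0.73 × 4.24 × 45 = 139.28 mm
mid-season: 1.00 × 4.97 × 20 = 99.40 mm
late-season: 0.76 × 3.69 × 40 = 112.18 mm
Seasonal total = 423.14 mm

423 mm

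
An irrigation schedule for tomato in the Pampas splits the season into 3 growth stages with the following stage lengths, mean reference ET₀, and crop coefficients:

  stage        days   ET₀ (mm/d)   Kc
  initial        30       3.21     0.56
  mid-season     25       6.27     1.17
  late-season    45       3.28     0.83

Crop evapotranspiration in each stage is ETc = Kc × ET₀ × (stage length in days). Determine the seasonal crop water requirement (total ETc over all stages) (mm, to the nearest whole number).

initial: 0.56 × 3.21 × 30 = 53.93 mm
mid-season: 1.17 × 6.27 × 25 = 183.40 mm
late-season: 0.83 × 3.28 × 45 = 122.51 mm
Seasonal total = 359.84 mm

360 mm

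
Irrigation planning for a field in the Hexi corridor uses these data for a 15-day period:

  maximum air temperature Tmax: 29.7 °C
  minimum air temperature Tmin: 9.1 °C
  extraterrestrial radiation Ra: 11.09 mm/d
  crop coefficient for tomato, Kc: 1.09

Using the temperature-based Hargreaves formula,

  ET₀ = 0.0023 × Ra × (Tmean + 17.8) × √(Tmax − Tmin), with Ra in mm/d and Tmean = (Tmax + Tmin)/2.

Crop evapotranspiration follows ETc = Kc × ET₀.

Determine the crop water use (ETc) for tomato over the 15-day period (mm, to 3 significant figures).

70.4 mm

Tmean = (29.7 + 9.1)/2 = 19.40 °C
ET₀ = 0.0023 × 11.09 × (19.40 + 17.8) × √20.6 = 0.0023 × 11.09 × 37.20 × 4.5387 = 4.3066 mm/d
ETc = Kc × ET₀ = 1.09 × 4.3066 = 4.6942 mm/d
Over 15 days: 4.6942 × 15 = 70.413 mm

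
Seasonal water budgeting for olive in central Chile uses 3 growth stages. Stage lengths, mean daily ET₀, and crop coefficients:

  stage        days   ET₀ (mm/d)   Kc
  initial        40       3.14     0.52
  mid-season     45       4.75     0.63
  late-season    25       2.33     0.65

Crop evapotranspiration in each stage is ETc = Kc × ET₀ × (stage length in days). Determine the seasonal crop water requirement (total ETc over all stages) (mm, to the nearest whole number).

initial: 0.52 × 3.14 × 40 = 65.31 mm
mid-season: 0.63 × 4.75 × 45 = 134.66 mm
late-season: 0.65 × 2.33 × 25 = 37.86 mm
Seasonal total = 237.83 mm

238 mm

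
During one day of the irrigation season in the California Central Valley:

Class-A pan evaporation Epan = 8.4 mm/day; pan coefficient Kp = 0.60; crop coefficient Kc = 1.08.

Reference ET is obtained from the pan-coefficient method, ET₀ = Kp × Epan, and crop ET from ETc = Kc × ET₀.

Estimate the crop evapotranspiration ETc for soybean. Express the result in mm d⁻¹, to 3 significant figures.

ET₀ = 0.60 × 8.4 = 5.0400 mm/d
ETc = Kc × ET₀ = 1.08 × 5.0400 = 5.4432 mm/d

5.44 mm d⁻¹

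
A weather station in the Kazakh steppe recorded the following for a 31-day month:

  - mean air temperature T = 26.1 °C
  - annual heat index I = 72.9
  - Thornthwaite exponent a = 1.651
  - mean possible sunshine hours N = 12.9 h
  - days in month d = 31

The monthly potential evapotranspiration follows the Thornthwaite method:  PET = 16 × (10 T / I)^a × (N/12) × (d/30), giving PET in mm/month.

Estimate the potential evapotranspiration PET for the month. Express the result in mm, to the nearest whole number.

10T/I = 10 × 26.1 / 72.9 = 3.5802
(10T/I)^a = 3.5802^1.651 = 8.2130
Uncorrected PET = 16 × 8.2130 = 131.408 mm
Correction = (N/12)(d/30) = (12.9/12)(31/30) = 1.1108
PET = 131.408 × 1.1108 = 145.968 mm/month

146 mm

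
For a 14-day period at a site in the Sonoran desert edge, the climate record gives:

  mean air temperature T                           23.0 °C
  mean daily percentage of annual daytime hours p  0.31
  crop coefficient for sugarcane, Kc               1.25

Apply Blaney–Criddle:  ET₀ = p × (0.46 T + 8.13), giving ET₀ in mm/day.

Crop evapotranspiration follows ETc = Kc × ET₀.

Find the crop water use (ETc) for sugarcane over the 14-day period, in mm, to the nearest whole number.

102 mm

ET₀ = 0.31 × (0.46 × 23.0 + 8.13) = 0.31 × 18.710 = 5.8001 mm/d
ETc = Kc × ET₀ = 1.25 × 5.8001 = 7.2501 mm/d
Over 14 days: 7.2501 × 14 = 101.501 mm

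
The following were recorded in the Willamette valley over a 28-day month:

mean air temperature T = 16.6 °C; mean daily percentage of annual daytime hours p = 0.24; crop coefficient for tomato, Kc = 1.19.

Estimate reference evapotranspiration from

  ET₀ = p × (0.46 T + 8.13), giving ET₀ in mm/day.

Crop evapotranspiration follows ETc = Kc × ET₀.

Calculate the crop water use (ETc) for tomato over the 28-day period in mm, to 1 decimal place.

126.1 mm

ET₀ = 0.24 × (0.46 × 16.6 + 8.13) = 0.24 × 15.766 = 3.7838 mm/d
ETc = Kc × ET₀ = 1.19 × 3.7838 = 4.5027 mm/d
Over 28 days: 4.5027 × 28 = 126.076 mm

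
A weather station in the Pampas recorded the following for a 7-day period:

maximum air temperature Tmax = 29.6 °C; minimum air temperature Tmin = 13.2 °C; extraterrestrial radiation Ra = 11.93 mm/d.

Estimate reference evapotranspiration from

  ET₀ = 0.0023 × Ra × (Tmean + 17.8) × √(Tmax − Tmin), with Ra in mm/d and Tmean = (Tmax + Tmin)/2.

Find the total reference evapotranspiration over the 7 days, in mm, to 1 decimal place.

Tmean = (29.6 + 13.2)/2 = 21.40 °C
ET₀ = 0.0023 × 11.93 × (21.40 + 17.8) × √16.4 = 0.0023 × 11.93 × 39.20 × 4.0497 = 4.3559 mm/d
Over 7 days: 4.3559 × 7 = 30.491 mm

30.5 mm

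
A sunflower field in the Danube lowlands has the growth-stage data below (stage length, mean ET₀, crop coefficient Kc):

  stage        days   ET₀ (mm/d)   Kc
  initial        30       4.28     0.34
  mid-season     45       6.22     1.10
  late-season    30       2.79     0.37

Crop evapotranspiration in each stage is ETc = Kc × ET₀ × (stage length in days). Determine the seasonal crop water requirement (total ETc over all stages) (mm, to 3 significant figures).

383 mm

initial: 0.34 × 4.28 × 30 = 43.66 mm
mid-season: 1.10 × 6.22 × 45 = 307.89 mm
late-season: 0.37 × 2.79 × 30 = 30.97 mm
Seasonal total = 382.52 mm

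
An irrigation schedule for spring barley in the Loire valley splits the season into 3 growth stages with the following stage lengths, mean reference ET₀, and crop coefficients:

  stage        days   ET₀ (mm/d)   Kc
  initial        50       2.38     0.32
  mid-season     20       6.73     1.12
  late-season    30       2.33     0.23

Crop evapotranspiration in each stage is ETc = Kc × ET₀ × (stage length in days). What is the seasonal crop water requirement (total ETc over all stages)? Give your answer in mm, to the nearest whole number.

initial: 0.32 × 2.38 × 50 = 38.08 mm
mid-season: 1.12 × 6.73 × 20 = 150.75 mm
late-season: 0.23 × 2.33 × 30 = 16.08 mm
Seasonal total = 204.91 mm

205 mm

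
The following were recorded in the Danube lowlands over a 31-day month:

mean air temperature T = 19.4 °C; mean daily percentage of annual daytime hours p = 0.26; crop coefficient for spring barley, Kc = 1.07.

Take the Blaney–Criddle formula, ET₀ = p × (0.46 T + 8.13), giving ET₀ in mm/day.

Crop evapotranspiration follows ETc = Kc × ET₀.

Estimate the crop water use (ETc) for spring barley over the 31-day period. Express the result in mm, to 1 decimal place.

147.1 mm

ET₀ = 0.26 × (0.46 × 19.4 + 8.13) = 0.26 × 17.054 = 4.4340 mm/d
ETc = Kc × ET₀ = 1.07 × 4.4340 = 4.7444 mm/d
Over 31 days: 4.7444 × 31 = 147.076 mm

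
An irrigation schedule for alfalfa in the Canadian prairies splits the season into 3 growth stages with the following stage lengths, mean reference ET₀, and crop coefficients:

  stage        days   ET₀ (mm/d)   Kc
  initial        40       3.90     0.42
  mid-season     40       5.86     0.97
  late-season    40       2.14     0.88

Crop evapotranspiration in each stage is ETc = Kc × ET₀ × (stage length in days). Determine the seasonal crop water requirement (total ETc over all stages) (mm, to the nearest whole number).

initial: 0.42 × 3.90 × 40 = 65.52 mm
mid-season: 0.97 × 5.86 × 40 = 227.37 mm
late-season: 0.88 × 2.14 × 40 = 75.33 mm
Seasonal total = 368.22 mm

368 mm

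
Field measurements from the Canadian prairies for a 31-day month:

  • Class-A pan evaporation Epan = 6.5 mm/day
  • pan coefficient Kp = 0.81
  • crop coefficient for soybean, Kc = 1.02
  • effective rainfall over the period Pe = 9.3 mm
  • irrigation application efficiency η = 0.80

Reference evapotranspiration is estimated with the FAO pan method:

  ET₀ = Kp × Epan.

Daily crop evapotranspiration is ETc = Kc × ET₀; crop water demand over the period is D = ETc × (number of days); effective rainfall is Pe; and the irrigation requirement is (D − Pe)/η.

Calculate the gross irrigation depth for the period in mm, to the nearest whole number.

ET₀ = 0.81 × 6.5 = 5.2650 mm/d
ETc = Kc × ET₀ = 1.02 × 5.2650 = 5.3703 mm/d
Crop demand D = ETc × 31 d = 5.3703 × 31 = 166.479 mm
D − Pe = 166.479 − 9.3 = 157.179 mm
Gross irrigation = 157.179 / 0.80 = 196.474 mm

196 mm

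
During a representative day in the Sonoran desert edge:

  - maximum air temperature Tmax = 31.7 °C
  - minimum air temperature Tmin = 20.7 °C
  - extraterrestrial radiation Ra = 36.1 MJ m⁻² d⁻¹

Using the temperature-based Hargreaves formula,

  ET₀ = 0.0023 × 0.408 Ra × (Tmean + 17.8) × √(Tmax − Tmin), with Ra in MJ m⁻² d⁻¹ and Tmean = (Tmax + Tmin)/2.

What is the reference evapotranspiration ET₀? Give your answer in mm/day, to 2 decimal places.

Tmean = (31.7 + 20.7)/2 = 26.20 °C
0.408 Ra = 0.408 × 36.1 = 14.7288 mm/d equivalent
ET₀ = 0.0023 × 14.7288 × (26.20 + 17.8) × √11.0 = 0.0023 × 14.7288 × 44.00 × 3.3166 = 4.9436 mm/d

4.94 mm/day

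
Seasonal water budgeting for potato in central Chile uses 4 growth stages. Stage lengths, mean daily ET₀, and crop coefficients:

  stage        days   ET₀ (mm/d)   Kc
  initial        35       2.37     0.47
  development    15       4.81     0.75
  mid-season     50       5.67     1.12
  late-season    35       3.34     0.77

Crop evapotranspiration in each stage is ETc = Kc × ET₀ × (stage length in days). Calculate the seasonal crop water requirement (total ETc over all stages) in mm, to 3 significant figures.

501 mm

initial: 0.47 × 2.37 × 35 = 38.99 mm
development: 0.75 × 4.81 × 15 = 54.11 mm
mid-season: 1.12 × 5.67 × 50 = 317.52 mm
late-season: 0.77 × 3.34 × 35 = 90.01 mm
Seasonal total = 500.63 mm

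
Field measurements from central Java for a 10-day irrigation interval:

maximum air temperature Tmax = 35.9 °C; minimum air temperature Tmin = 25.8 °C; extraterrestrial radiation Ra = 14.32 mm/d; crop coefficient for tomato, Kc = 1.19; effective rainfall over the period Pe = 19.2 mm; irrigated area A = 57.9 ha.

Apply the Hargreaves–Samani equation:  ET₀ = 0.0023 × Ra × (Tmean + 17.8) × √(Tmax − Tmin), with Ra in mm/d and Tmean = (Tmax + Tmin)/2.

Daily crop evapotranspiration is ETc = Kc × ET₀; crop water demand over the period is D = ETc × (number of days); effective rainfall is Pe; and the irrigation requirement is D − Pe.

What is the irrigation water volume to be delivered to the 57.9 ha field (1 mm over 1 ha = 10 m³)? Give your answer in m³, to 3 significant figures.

Tmean = (35.9 + 25.8)/2 = 30.85 °C
ET₀ = 0.0023 × 14.32 × (30.85 + 17.8) × √10.1 = 0.0023 × 14.32 × 48.65 × 3.1780 = 5.0922 mm/d
ETc = Kc × ET₀ = 1.19 × 5.0922 = 6.0597 mm/d
Crop demand D = ETc × 10 d = 6.0597 × 10 = 60.597 mm
D − Pe = 60.597 − 19.2 = 41.397 mm
Volume = 41.397 mm × 57.9 ha × 10 = 23968.9 m³

24000 m³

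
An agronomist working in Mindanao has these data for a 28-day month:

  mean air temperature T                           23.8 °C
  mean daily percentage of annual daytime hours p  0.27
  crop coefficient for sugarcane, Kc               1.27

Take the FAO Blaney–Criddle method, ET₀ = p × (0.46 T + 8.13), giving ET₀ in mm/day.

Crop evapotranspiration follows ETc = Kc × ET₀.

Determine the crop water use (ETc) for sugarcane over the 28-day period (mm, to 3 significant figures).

183 mm

ET₀ = 0.27 × (0.46 × 23.8 + 8.13) = 0.27 × 19.078 = 5.1511 mm/d
ETc = Kc × ET₀ = 1.27 × 5.1511 = 6.5419 mm/d
Over 28 days: 6.5419 × 28 = 183.173 mm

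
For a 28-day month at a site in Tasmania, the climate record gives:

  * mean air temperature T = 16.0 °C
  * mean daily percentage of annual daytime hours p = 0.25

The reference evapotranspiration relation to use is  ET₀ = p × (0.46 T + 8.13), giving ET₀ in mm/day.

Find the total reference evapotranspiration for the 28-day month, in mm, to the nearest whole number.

108 mm

ET₀ = 0.25 × (0.46 × 16.0 + 8.13) = 0.25 × 15.490 = 3.8725 mm/d
Monthly total = 3.8725 × 28 = 108.430 mm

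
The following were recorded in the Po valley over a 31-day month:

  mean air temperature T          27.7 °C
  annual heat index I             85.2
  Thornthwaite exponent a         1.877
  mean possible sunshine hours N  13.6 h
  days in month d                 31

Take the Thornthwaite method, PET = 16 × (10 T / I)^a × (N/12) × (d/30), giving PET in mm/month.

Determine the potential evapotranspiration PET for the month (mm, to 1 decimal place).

10T/I = 10 × 27.7 / 85.2 = 3.2512
(10T/I)^a = 3.2512^1.877 = 9.1434
Uncorrected PET = 16 × 9.1434 = 146.294 mm
Correction = (N/12)(d/30) = (13.6/12)(31/30) = 1.1711
PET = 146.294 × 1.1711 = 171.325 mm/month

171.3 mm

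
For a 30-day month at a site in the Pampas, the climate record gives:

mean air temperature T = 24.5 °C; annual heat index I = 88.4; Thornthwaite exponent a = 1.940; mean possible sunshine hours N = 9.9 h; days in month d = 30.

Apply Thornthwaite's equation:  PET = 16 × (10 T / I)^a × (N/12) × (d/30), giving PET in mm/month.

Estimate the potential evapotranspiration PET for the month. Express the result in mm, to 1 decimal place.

95.4 mm

10T/I = 10 × 24.5 / 88.4 = 2.7715
(10T/I)^a = 2.7715^1.940 = 7.2255
Uncorrected PET = 16 × 7.2255 = 115.608 mm
Correction = (N/12)(d/30) = (9.9/12)(30/30) = 0.8250
PET = 115.608 × 0.8250 = 95.377 mm/month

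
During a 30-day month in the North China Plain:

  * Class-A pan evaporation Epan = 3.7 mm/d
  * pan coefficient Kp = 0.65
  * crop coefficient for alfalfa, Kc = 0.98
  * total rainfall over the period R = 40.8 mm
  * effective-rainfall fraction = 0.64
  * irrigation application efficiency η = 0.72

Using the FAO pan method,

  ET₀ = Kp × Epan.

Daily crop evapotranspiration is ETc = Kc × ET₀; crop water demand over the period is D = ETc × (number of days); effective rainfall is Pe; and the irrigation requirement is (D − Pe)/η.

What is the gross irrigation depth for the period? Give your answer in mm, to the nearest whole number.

62 mm

ET₀ = 0.65 × 3.7 = 2.4050 mm/d
ETc = Kc × ET₀ = 0.98 × 2.4050 = 2.3569 mm/d
Crop demand D = ETc × 30 d = 2.3569 × 30 = 70.707 mm
Pe = 0.64 × 40.8 = 26.112 mm
D − Pe = 70.707 − 26.112 = 44.595 mm
Gross irrigation = 44.595 / 0.72 = 61.938 mm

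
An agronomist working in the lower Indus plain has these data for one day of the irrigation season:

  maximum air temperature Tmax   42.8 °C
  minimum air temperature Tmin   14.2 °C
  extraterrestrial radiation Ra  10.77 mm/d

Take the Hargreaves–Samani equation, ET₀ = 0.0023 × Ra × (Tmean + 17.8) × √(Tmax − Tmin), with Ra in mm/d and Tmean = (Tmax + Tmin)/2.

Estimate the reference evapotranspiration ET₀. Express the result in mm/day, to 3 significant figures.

6.13 mm/day

Tmean = (42.8 + 14.2)/2 = 28.50 °C
ET₀ = 0.0023 × 10.77 × (28.50 + 17.8) × √28.6 = 0.0023 × 10.77 × 46.30 × 5.3479 = 6.1335 mm/d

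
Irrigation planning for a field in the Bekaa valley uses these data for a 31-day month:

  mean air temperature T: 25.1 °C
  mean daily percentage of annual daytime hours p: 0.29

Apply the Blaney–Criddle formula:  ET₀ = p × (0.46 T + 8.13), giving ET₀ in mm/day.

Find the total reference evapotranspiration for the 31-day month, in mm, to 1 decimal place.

176.9 mm

ET₀ = 0.29 × (0.46 × 25.1 + 8.13) = 0.29 × 19.676 = 5.7060 mm/d
Monthly total = 5.7060 × 31 = 176.886 mm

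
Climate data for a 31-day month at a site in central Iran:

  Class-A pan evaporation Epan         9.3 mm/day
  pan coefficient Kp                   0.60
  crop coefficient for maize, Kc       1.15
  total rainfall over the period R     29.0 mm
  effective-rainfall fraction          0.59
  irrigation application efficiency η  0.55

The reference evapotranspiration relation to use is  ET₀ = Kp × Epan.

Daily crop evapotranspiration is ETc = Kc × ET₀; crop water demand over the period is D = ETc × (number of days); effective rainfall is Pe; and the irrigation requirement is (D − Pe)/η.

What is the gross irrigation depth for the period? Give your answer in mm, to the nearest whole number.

331 mm

ET₀ = 0.60 × 9.3 = 5.5800 mm/d
ETc = Kc × ET₀ = 1.15 × 5.5800 = 6.4170 mm/d
Crop demand D = ETc × 31 d = 6.4170 × 31 = 198.927 mm
Pe = 0.59 × 29.0 = 17.110 mm
D − Pe = 198.927 − 17.110 = 181.817 mm
Gross irrigation = 181.817 / 0.55 = 330.576 mm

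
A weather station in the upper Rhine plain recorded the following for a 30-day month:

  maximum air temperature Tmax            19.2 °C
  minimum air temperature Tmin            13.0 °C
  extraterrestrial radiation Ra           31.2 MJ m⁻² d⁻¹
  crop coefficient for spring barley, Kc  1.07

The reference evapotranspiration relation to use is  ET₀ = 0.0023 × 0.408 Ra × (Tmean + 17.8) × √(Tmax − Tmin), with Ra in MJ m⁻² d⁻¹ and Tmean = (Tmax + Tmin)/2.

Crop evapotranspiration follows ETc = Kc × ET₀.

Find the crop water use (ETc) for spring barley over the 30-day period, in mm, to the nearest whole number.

79 mm

Tmean = (19.2 + 13.0)/2 = 16.10 °C
0.408 Ra = 0.408 × 31.2 = 12.7296 mm/d equivalent
ET₀ = 0.0023 × 12.7296 × (16.10 + 17.8) × √6.2 = 0.0023 × 12.7296 × 33.90 × 2.4900 = 2.4714 mm/d
ETc = Kc × ET₀ = 1.07 × 2.4714 = 2.6444 mm/d
Over 30 days: 2.6444 × 30 = 79.332 mm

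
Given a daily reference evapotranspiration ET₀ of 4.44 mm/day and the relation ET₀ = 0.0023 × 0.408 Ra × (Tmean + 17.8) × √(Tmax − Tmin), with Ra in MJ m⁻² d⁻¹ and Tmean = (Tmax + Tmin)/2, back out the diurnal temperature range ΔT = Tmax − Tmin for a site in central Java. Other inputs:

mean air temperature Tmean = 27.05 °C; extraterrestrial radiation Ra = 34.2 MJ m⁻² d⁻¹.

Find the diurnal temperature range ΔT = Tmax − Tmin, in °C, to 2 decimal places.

√ΔT = ET₀ / [0.0023 × 0.408 × Ra × (Tmean+17.8)] = 4.44 / (0.0023 × 13.9536 × 44.85) = 3.0847
ΔT = 3.0847² = 9.515 °C

9.52 °C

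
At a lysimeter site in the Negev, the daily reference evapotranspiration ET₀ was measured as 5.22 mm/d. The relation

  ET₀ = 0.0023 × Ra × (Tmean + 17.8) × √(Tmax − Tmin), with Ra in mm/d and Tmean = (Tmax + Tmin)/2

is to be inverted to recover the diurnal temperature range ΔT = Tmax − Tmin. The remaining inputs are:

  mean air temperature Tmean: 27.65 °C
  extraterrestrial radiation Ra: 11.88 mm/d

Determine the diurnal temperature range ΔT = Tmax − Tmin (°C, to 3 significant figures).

17.7 °C

√ΔT = ET₀ / [0.0023 × Ra × (Tmean+17.8)] = 5.22 / (0.0023 × 11.88 × 45.45) = 4.2033
ΔT = 4.2033² = 17.668 °C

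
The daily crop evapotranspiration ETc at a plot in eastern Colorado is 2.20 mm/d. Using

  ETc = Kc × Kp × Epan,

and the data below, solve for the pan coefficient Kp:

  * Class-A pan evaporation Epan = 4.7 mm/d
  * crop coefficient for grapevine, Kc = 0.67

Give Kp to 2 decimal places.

0.70

ETc = Kc × Kp × Epan  ⇒  Kp = ETc / (Kc × Epan)
Kp = 2.20 / (0.67 × 4.7) = 2.20 / 3.149 = 0.6986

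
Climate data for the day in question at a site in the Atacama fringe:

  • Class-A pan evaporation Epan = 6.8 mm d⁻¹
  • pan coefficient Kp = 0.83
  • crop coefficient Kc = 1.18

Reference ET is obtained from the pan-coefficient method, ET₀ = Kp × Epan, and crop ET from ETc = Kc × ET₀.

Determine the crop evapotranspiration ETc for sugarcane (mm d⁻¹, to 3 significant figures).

6.66 mm d⁻¹

ET₀ = 0.83 × 6.8 = 5.6440 mm/d
ETc = Kc × ET₀ = 1.18 × 5.6440 = 6.6599 mm/d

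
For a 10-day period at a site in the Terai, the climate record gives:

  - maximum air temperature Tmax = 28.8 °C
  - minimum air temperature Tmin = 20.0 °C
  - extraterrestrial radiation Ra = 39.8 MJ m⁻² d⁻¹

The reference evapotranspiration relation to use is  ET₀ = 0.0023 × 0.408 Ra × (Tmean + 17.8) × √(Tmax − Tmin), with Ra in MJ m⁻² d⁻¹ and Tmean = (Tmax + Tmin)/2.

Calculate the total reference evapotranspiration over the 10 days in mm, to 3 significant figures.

Tmean = (28.8 + 20.0)/2 = 24.40 °C
0.408 Ra = 0.408 × 39.8 = 16.2384 mm/d equivalent
ET₀ = 0.0023 × 16.2384 × (24.40 + 17.8) × √8.8 = 0.0023 × 16.2384 × 42.20 × 2.9665 = 4.6755 mm/d
Over 10 days: 4.6755 × 10 = 46.755 mm

46.8 mm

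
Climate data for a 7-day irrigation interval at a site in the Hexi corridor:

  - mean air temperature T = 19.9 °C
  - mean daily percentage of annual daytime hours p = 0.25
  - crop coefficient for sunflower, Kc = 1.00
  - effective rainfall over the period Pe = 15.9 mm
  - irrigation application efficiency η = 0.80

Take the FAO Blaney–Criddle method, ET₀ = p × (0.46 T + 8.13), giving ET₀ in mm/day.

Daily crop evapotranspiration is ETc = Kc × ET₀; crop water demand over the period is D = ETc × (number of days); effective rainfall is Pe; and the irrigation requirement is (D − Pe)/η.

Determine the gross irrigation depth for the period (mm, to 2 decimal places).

17.93 mm

ET₀ = 0.25 × (0.46 × 19.9 + 8.13) = 0.25 × 17.284 = 4.3210 mm/d
ETc = Kc × ET₀ = 1.00 × 4.3210 = 4.3210 mm/d
Crop demand D = ETc × 7 d = 4.3210 × 7 = 30.247 mm
D − Pe = 30.247 − 15.9 = 14.347 mm
Gross irrigation = 14.347 / 0.80 = 17.934 mm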